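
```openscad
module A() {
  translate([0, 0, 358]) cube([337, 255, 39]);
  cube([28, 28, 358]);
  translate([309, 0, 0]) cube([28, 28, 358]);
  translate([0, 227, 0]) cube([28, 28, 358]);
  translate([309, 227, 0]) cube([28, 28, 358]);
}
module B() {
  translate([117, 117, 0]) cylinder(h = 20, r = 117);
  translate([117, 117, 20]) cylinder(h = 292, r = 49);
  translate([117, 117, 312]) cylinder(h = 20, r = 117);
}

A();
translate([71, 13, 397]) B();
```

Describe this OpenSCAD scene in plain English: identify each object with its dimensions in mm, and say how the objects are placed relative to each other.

A is a simple wooden stool: a rectangular seat 337 mm (x) by 255 mm (y), 39 mm thick, top face at z = 397 mm, on four square legs, each 28×28 mm in cross-section. The legs rest on z = 0, each flush with a corner of the seat.

B is a spool: two coaxial disc flanges of radius 117 mm and thickness 20 mm, joined by a core cylinder of radius 49 mm and height 292 mm. The lower flange rests on z = 0 and the three cylinders share a vertical axis.

The spool is on top of the stool.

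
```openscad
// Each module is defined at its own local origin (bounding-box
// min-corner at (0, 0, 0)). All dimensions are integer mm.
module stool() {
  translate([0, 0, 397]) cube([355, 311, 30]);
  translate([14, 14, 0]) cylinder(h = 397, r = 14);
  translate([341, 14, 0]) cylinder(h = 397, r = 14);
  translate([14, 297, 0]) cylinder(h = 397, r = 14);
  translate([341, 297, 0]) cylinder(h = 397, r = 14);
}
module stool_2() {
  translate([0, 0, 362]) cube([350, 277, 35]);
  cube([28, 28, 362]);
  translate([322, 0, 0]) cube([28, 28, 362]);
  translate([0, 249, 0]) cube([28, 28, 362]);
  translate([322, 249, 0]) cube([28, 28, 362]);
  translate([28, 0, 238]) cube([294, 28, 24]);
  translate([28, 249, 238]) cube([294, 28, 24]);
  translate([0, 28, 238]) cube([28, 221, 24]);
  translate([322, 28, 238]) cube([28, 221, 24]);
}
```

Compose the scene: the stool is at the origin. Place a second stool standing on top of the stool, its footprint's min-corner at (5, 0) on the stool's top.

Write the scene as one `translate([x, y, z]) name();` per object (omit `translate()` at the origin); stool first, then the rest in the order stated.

stool();
translate([5, 0, 427]) stool_2();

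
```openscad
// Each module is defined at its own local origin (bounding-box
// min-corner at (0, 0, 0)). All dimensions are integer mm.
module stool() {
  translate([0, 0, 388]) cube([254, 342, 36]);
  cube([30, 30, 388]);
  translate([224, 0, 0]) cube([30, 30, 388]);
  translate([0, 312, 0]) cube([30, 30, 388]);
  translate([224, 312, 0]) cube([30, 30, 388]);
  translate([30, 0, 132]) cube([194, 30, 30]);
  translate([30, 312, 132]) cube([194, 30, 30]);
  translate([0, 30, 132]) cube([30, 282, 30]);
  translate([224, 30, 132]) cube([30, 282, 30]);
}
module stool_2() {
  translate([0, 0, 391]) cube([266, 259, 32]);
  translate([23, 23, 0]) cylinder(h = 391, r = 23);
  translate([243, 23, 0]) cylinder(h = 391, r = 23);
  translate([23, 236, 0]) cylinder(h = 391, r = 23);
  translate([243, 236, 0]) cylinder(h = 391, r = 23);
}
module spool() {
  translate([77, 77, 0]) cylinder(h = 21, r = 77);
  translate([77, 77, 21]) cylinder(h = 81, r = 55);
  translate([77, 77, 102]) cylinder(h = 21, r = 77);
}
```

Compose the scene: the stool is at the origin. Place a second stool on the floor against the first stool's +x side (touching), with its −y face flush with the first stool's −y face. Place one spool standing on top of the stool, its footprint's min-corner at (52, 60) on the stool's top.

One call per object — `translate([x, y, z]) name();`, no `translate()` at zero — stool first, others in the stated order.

stool();
translate([254, 0, 0]) stool_2();
translate([52, 60, 424]) spool();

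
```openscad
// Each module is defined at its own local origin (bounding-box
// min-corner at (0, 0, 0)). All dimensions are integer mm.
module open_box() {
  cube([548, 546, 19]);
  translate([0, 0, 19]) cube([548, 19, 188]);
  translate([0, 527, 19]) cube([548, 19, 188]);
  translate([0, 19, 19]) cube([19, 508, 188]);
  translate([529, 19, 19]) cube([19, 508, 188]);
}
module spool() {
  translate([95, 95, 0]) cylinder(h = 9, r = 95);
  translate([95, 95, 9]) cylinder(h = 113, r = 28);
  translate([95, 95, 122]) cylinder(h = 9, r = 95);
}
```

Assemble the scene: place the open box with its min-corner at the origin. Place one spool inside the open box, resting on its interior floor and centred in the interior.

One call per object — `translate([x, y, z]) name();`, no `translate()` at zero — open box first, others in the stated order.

open_box();
translate([179, 178, 19]) spool();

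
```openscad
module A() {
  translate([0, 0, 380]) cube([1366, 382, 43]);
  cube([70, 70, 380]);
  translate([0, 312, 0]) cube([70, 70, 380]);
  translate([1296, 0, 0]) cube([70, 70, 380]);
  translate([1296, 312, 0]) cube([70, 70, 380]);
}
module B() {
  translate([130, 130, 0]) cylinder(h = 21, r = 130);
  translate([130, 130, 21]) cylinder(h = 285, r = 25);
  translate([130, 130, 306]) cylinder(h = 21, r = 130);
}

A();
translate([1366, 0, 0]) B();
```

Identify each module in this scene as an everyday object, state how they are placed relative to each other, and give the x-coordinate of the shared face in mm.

The bench's +x face and the spool's −x face are both at x = 1366 mm.

A is a bench. B is a spool. The spool is against the bench's +x side, with their −y faces flush. The x-coordinate of the shared face is 1366 mm.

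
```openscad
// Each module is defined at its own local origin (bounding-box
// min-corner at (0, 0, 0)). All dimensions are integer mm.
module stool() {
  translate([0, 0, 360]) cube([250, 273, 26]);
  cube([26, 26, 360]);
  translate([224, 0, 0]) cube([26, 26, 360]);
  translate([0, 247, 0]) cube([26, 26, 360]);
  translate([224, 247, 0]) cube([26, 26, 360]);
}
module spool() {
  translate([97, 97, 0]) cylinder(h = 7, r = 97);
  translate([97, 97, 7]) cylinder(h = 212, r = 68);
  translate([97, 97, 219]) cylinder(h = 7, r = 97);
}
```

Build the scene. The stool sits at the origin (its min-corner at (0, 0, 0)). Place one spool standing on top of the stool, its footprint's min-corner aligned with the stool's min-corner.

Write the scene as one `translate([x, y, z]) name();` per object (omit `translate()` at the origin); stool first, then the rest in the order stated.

stool();
translate([0, 0, 386]) spool();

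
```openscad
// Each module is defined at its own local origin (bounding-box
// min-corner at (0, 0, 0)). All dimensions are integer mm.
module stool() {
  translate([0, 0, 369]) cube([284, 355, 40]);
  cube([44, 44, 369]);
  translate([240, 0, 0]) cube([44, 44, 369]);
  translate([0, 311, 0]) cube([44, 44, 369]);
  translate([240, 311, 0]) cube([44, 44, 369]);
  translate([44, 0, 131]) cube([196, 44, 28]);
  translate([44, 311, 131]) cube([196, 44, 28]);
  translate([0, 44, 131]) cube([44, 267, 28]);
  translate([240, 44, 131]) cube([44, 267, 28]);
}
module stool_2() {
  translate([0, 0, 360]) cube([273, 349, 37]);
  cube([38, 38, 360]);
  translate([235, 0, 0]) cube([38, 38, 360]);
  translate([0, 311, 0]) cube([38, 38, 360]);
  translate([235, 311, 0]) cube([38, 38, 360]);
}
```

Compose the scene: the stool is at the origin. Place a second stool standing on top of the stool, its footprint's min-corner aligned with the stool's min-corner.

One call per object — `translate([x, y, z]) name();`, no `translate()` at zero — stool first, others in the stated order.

stool();
translate([0, 0, 409]) stool_2();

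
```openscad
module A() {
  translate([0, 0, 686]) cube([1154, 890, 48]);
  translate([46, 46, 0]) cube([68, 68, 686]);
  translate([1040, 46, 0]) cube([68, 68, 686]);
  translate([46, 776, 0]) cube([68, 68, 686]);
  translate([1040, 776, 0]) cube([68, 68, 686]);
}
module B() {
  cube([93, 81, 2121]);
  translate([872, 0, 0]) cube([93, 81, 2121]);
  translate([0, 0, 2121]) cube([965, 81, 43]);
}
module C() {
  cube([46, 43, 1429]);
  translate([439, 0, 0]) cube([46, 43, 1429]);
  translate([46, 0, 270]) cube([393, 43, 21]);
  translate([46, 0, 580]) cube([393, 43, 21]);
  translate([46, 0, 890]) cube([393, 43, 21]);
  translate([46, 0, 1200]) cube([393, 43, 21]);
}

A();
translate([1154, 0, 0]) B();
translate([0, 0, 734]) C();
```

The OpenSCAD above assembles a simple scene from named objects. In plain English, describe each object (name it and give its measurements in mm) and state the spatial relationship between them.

A is a table with a 1154×890 mm rectangular top, 48 mm thick, top surface at z = 734 mm, supported by four 68×68 mm square legs, each inset 46 mm from the nearest pair of top edges, running from the floor.

B is a door frame. The clear opening is 779 mm wide and 2121 mm high. Two 93 mm wide jambs, 81 mm deep, stand either side of the opening from the floor to the top of the opening. A 43 mm thick head sits across the top of both jambs, spanning the full outside width of the frame.

C is a straight ladder. Two 46×43 mm vertical rails, 1429 mm tall, stand 485 mm apart (outside-to-outside) with their front faces coplanar on the −y side. 4 rungs, each 43 mm deep and 21 mm tall, span between the inner faces of the rails, front faces flush with the rails. The lowest rung's underside is at z = 270 mm and rungs are spaced 310 mm apart (underside to underside).

The door frame is against the table's +x side, with their −y faces flush. The ladder is on top of the table.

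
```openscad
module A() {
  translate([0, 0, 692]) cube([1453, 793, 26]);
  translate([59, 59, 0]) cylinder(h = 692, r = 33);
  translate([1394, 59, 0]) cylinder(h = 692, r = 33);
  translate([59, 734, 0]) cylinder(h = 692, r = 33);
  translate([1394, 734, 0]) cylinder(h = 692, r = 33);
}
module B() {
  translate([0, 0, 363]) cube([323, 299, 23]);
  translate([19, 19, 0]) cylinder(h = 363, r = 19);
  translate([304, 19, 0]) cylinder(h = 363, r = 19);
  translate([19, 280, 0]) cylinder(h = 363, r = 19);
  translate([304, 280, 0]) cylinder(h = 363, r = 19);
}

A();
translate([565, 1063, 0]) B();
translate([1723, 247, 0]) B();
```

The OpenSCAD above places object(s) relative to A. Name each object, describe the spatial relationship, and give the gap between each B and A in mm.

Each stool's nearest face is 270 mm from the table's bounding box.

A is a table. B is a stool. Two stools sit around the table at the +y, +x sides. The gap between each stool and the table is 270 mm.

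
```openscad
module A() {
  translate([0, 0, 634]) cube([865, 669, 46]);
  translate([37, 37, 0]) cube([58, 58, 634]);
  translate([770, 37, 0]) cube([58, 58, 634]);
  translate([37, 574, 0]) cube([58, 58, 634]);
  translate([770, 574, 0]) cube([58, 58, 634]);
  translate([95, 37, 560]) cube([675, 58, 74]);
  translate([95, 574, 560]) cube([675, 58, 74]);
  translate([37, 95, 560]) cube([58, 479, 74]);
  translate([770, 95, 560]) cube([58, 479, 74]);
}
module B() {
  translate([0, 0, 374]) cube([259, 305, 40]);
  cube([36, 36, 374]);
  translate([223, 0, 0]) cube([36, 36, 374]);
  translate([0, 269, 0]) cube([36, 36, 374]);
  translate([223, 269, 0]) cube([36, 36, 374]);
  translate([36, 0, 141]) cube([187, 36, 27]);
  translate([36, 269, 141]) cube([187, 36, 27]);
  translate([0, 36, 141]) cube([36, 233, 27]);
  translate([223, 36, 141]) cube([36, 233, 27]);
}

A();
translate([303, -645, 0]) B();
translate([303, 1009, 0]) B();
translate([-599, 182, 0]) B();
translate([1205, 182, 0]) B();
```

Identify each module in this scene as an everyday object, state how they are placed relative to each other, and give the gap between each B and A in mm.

A is a table. B is a stool. Four stools sit around the table at the −y, +y, −x, +x sides. The gap between each stool and the table is 340 mm.

Each stool's nearest face is 340 mm from the table's bounding box.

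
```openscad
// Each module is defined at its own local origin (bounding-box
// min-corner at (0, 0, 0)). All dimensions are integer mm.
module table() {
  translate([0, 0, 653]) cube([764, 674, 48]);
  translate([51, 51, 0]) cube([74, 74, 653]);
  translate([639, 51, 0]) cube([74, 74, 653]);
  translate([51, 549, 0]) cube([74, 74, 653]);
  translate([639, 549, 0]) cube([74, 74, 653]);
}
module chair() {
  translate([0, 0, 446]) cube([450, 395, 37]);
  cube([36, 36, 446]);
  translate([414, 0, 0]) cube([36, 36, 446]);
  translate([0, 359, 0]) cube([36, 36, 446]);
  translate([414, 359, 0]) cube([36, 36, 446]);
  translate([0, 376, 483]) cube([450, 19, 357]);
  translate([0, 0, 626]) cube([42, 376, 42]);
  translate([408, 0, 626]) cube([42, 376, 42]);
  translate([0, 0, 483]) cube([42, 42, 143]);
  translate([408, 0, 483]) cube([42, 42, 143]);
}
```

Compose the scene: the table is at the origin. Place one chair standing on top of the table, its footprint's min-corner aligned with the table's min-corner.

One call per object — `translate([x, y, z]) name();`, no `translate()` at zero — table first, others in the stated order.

table();
translate([0, 0, 701]) chair();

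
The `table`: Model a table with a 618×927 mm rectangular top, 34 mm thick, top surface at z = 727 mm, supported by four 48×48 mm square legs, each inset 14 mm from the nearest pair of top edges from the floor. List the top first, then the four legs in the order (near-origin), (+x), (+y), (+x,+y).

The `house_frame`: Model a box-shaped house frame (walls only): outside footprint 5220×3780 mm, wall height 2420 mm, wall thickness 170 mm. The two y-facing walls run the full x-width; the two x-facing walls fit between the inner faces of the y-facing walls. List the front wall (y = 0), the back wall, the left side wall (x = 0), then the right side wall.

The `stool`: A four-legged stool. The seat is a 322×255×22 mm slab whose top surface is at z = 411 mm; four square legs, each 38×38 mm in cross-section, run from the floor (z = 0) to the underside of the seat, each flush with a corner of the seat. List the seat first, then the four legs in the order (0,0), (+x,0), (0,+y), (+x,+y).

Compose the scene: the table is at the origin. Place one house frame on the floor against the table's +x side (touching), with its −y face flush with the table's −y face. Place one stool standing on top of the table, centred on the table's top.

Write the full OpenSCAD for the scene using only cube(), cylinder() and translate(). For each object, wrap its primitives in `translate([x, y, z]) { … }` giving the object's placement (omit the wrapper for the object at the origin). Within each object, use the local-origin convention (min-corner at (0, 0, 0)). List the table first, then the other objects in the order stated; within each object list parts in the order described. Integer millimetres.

translate([0, 0, 693]) cube([618, 927, 34]);
translate([14, 14, 0]) cube([48, 48, 693]);
translate([556, 14, 0]) cube([48, 48, 693]);
translate([14, 865, 0]) cube([48, 48, 693]);
translate([556, 865, 0]) cube([48, 48, 693]);
translate([618, 0, 0]) {
  cube([5220, 170, 2420]);
  translate([0, 3610, 0]) cube([5220, 170, 2420]);
  translate([0, 170, 0]) cube([170, 3440, 2420]);
  translate([5050, 170, 0]) cube([170, 3440, 2420]);
}
translate([148, 336, 727]) {
  translate([0, 0, 389]) cube([322, 255, 22]);
  cube([38, 38, 389]);
  translate([284, 0, 0]) cube([38, 38, 389]);
  translate([0, 217, 0]) cube([38, 38, 389]);
  translate([284, 217, 0]) cube([38, 38, 389]);
}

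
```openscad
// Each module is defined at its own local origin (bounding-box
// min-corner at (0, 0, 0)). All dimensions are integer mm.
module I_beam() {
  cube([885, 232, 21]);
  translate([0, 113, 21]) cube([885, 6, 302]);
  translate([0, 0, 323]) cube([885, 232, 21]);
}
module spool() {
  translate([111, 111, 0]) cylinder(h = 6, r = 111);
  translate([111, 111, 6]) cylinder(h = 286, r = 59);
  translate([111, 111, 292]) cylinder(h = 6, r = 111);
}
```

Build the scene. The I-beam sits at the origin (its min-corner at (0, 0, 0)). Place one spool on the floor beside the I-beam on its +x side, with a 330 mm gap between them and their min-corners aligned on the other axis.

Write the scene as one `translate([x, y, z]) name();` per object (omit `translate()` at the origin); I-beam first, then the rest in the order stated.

I_beam();
translate([1215, 0, 0]) spool();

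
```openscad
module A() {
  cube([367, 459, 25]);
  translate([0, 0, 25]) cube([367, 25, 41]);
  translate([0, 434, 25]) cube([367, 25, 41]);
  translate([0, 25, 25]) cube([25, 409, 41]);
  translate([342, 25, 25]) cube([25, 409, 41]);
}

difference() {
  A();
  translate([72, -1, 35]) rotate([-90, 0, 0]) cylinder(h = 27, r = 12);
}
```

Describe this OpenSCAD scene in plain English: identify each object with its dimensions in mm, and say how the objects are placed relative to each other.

A is an open storage box with external size 367×459×66 mm and wall thickness 25 mm (the base is also 25 mm thick). The base covers the whole footprint; the four walls stand on the base, with the y-facing walls full-width and the x-facing walls fitting between their inner faces.

The open box has a circular hole of radius 12 mm through its front wall, centred at (x = 72, z = 35).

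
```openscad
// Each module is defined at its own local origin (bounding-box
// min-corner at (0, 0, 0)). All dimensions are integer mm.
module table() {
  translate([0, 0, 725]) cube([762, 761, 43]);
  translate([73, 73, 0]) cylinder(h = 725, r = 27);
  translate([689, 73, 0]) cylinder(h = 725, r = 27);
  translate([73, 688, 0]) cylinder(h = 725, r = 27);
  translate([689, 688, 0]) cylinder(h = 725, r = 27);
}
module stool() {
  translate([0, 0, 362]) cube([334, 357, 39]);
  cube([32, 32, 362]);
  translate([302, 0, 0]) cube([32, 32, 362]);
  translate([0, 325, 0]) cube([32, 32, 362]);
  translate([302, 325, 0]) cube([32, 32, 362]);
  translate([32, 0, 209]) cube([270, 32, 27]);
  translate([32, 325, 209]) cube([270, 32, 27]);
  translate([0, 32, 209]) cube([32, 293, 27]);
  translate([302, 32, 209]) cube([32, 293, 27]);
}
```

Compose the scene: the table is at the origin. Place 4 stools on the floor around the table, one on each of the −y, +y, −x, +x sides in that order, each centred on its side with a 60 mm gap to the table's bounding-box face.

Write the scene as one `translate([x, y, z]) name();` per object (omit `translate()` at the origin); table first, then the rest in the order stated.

table();
translate([214, -417, 0]) stool();
translate([214, 821, 0]) stool();
translate([-394, 202, 0]) stool();
translate([822, 202, 0]) stool();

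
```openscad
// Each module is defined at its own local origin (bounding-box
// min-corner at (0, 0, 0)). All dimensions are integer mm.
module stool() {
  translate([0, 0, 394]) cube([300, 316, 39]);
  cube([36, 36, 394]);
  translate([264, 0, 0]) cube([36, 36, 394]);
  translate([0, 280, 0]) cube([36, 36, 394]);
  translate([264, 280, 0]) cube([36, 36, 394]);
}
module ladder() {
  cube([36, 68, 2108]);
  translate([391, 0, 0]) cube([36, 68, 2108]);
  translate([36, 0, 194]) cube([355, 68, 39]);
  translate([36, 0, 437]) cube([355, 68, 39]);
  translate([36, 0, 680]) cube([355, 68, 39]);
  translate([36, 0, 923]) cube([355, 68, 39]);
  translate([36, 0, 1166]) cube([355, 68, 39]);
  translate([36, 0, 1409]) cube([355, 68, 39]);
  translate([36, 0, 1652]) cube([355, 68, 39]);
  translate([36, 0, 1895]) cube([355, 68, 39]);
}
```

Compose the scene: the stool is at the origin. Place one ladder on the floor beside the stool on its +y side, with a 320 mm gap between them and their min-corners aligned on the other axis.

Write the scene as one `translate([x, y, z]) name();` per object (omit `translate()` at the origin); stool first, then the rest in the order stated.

stool();
translate([0, 636, 0]) ladder();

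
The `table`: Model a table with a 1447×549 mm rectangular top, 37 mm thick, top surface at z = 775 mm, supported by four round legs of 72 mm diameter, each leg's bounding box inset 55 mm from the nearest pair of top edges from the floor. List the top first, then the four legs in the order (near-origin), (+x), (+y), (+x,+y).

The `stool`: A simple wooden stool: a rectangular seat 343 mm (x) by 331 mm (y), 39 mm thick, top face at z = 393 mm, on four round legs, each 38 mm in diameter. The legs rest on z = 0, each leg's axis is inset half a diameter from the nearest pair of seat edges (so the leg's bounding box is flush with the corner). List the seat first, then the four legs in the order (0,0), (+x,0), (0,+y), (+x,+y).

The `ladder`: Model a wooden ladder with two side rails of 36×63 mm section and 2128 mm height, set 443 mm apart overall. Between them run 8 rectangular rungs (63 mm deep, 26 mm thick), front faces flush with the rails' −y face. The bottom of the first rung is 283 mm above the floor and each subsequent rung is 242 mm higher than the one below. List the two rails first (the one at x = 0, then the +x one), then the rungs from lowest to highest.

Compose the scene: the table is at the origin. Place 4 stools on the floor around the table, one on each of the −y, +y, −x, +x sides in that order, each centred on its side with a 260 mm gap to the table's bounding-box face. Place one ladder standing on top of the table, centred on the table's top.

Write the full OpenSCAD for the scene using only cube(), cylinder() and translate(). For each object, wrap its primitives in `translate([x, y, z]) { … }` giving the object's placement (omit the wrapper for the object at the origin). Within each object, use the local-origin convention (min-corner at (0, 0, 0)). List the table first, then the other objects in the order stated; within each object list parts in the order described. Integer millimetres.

translate([0, 0, 738]) cube([1447, 549, 37]);
translate([91, 91, 0]) cylinder(h = 738, r = 36);
translate([1356, 91, 0]) cylinder(h = 738, r = 36);
translate([91, 458, 0]) cylinder(h = 738, r = 36);
translate([1356, 458, 0]) cylinder(h = 738, r = 36);
translate([552, -591, 0]) {
  translate([0, 0, 354]) cube([343, 331, 39]);
  translate([19, 19, 0]) cylinder(h = 354, r = 19);
  translate([324, 19, 0]) cylinder(h = 354, r = 19);
  translate([19, 312, 0]) cylinder(h = 354, r = 19);
  translate([324, 312, 0]) cylinder(h = 354, r = 19);
}
translate([552, 809, 0]) {
  translate([0, 0, 354]) cube([343, 331, 39]);
  translate([19, 19, 0]) cylinder(h = 354, r = 19);
  translate([324, 19, 0]) cylinder(h = 354, r = 19);
  translate([19, 312, 0]) cylinder(h = 354, r = 19);
  translate([324, 312, 0]) cylinder(h = 354, r = 19);
}
translate([-603, 109, 0]) {
  translate([0, 0, 354]) cube([343, 331, 39]);
  translate([19, 19, 0]) cylinder(h = 354, r = 19);
  translate([324, 19, 0]) cylinder(h = 354, r = 19);
  translate([19, 312, 0]) cylinder(h = 354, r = 19);
  translate([324, 312, 0]) cylinder(h = 354, r = 19);
}
translate([1707, 109, 0]) {
  translate([0, 0, 354]) cube([343, 331, 39]);
  translate([19, 19, 0]) cylinder(h = 354, r = 19);
  translate([324, 19, 0]) cylinder(h = 354, r = 19);
  translate([19, 312, 0]) cylinder(h = 354, r = 19);
  translate([324, 312, 0]) cylinder(h = 354, r = 19);
}
translate([502, 243, 775]) {
  cube([36, 63, 2128]);
  translate([407, 0, 0]) cube([36, 63, 2128]);
  translate([36, 0, 283]) cube([371, 63, 26]);
  translate([36, 0, 525]) cube([371, 63, 26]);
  translate([36, 0, 767]) cube([371, 63, 26]);
  translate([36, 0, 1009]) cube([371, 63, 26]);
  translate([36, 0, 1251]) cube([371, 63, 26]);
  translate([36, 0, 1493]) cube([371, 63, 26]);
  translate([36, 0, 1735]) cube([371, 63, 26]);
  translate([36, 0, 1977]) cube([371, 63, 26]);
}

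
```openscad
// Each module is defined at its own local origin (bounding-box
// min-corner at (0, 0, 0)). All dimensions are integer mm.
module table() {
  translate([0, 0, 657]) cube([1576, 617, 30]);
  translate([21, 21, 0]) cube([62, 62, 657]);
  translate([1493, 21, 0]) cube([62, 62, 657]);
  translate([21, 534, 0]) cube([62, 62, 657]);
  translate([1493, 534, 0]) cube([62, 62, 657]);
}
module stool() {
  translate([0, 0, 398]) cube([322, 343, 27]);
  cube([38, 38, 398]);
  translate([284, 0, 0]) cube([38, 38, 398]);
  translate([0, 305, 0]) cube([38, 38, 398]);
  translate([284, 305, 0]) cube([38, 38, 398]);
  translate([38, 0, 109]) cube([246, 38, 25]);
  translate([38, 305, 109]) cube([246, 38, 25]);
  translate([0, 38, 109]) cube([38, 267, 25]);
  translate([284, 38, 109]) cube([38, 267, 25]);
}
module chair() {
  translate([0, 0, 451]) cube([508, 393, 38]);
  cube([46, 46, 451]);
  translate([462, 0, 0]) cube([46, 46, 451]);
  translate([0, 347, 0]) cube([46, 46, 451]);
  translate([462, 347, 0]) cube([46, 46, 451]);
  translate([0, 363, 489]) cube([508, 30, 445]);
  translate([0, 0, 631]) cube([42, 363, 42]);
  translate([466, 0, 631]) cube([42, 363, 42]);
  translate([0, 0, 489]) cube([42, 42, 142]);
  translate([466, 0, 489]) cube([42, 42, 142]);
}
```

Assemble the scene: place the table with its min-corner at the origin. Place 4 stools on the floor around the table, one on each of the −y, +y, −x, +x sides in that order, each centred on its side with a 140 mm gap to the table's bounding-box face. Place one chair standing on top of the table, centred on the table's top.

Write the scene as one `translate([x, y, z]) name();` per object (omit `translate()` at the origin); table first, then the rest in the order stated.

table();
translate([627, -483, 0]) stool();
translate([627, 757, 0]) stool();
translate([-462, 137, 0]) stool();
translate([1716, 137, 0]) stool();
translate([534, 112, 687]) chair();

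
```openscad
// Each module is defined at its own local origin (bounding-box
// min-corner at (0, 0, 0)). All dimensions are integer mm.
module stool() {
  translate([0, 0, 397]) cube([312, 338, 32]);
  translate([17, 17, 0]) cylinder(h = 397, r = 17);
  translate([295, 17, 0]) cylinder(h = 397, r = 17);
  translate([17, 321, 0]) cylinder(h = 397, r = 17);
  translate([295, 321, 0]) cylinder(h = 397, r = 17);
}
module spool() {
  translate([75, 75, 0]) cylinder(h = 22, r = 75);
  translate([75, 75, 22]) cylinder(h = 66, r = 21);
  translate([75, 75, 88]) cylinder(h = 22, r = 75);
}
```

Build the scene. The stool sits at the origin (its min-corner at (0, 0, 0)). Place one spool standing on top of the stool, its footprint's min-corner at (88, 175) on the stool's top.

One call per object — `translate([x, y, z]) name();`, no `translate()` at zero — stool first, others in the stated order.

stool();
translate([88, 175, 429]) spool();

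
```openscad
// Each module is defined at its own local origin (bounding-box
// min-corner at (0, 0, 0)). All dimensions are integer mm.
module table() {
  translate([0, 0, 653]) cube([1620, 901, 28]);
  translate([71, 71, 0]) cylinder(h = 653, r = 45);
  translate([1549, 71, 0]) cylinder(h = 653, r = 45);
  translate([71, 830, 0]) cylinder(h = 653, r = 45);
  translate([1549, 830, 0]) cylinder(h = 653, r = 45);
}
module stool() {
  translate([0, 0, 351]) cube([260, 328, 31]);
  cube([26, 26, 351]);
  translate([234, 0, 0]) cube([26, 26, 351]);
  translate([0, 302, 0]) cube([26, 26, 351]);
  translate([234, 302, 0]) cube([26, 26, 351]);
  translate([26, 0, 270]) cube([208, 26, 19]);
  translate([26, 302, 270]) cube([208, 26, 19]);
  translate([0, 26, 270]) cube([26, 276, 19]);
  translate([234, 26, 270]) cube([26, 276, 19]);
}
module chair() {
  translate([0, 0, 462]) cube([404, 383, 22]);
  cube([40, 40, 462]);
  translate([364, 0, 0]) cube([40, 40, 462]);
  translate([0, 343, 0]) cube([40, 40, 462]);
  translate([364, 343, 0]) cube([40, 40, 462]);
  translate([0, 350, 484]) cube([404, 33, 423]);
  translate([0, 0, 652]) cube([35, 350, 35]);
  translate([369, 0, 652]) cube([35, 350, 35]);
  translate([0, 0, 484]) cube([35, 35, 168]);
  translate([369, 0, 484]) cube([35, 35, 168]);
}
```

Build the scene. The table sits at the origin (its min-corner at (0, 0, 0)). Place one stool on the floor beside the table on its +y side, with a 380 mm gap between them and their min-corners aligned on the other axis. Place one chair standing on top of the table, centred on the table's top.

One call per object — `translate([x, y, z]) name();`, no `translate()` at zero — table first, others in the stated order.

table();
translate([0, 1281, 0]) stool();
translate([608, 259, 681]) chair();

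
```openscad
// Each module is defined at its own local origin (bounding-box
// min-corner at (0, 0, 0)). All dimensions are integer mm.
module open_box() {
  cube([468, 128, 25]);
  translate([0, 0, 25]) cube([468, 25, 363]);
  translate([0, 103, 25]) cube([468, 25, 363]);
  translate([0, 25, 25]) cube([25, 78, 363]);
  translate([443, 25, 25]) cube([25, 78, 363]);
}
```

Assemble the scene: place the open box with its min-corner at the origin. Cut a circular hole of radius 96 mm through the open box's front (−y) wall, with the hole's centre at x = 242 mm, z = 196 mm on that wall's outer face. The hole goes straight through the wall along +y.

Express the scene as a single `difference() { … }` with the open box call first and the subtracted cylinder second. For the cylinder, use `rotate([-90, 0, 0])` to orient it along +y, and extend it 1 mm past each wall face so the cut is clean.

difference() {
  open_box();
  translate([242, -1, 196]) rotate([-90, 0, 0]) cylinder(h = 27, r = 96);
}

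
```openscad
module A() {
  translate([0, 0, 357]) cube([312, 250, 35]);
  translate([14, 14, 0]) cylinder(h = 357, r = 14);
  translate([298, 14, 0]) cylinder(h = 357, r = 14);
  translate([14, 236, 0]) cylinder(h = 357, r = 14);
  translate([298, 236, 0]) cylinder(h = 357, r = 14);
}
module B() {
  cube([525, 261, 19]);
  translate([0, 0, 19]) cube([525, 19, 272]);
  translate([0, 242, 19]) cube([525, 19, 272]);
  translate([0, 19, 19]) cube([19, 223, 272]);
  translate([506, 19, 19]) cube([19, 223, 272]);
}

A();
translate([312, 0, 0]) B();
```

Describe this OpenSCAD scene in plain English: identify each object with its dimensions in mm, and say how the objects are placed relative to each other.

A is a simple wooden stool: a rectangular seat 312 mm (x) by 250 mm (y), 35 mm thick, top face at z = 392 mm, on four round legs, each 28 mm in diameter. The legs rest on z = 0, each leg's axis is inset half a diameter from the nearest pair of seat edges (so the leg's bounding box is flush with the corner).

B is an open-topped rectangular box: outside dimensions 525×261×291 mm, with a uniform wall and base thickness of 19 mm. The base is a full 525×261 slab on the floor; four walls sit on top of the base. The front and back walls (the −y and +y sides) span the full width; the two side walls fit between them.

The open box is against the stool's +x side, with their −y faces flush.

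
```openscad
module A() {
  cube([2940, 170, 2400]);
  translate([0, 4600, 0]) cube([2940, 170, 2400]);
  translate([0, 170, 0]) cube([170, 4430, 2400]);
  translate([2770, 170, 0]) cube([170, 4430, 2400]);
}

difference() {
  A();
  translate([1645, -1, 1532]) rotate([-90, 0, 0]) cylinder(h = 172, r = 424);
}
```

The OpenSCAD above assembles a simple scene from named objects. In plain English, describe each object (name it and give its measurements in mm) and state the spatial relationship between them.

A is a box-shaped house frame (walls only): outside footprint 2940×4770 mm, wall height 2400 mm, wall thickness 170 mm. The two y-facing walls run the full x-width; the two x-facing walls fit between the inner faces of the y-facing walls.

The house frame has a circular hole of radius 424 mm through its front wall, centred at (x = 1645, z = 1532).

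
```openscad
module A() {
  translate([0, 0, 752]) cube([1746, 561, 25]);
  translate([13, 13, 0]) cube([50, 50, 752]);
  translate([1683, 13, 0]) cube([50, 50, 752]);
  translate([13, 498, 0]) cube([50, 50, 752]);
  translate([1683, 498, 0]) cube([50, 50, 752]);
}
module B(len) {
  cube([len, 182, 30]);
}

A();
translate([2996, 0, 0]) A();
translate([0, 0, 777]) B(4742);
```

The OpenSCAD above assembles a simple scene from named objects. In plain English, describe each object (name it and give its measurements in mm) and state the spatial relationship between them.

A is a table: top 1746 mm (x) × 561 mm (y), 25 mm thick, upper face at z = 777 mm, on four 50×50 mm square legs, each inset 13 mm from the nearest pair of top edges, running from z = 0 to the bottom of the top.

B is a rectangular beam 4742 mm long (x), 182 mm deep (y), 30 mm thick (z).

The beam spans the tops of two tables placed 1250 mm apart, resting at z = 777 mm.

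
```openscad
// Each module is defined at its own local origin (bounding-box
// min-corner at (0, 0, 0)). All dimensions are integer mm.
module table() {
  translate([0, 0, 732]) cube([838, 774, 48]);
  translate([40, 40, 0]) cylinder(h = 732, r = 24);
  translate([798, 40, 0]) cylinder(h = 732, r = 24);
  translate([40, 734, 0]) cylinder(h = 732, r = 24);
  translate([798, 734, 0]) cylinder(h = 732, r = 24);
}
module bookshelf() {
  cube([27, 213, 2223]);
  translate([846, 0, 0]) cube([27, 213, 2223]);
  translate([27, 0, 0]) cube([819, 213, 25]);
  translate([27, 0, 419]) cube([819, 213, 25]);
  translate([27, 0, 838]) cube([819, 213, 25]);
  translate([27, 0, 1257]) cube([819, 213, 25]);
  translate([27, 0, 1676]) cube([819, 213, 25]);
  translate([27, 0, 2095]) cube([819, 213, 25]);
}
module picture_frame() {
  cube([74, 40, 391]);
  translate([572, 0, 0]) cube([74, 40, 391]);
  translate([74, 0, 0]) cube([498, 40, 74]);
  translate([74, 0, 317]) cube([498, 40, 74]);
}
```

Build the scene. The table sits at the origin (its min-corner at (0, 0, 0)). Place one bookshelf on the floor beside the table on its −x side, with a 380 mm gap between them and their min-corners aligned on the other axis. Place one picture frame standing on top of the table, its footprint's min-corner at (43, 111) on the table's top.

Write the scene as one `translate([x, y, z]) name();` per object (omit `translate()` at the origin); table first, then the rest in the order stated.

table();
translate([-1253, 0, 0]) bookshelf();
translate([43, 111, 780]) picture_frame();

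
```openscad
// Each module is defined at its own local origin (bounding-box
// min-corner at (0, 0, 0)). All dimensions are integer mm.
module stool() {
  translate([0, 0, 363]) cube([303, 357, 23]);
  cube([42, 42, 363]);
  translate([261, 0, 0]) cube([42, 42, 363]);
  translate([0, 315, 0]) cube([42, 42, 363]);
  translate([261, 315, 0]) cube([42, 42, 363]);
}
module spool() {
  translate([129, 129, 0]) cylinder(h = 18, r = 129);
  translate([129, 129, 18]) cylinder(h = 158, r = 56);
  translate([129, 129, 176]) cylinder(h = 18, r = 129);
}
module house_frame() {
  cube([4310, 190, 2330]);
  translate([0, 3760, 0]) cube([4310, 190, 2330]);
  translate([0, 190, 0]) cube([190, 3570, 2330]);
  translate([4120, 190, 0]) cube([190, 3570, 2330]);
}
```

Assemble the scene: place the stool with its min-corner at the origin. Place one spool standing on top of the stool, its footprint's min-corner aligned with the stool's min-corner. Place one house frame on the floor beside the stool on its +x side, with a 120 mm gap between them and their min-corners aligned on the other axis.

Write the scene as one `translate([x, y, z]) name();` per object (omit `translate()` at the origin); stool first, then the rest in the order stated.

stool();
translate([0, 0, 386]) spool();
translate([423, 0, 0]) house_frame();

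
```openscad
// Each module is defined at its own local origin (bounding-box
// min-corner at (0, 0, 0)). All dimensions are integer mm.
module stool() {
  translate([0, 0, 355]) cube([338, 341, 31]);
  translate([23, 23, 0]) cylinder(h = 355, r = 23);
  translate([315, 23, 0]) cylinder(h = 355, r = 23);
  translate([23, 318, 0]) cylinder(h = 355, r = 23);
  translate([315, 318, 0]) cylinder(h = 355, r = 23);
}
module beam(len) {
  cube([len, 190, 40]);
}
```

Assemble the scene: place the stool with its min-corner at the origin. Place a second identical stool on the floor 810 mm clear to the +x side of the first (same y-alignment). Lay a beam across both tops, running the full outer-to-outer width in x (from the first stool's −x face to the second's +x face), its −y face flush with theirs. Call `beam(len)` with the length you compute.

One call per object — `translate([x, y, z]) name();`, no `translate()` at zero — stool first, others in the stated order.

stool();
translate([1148, 0, 0]) stool();
translate([0, 0, 386]) beam(1486);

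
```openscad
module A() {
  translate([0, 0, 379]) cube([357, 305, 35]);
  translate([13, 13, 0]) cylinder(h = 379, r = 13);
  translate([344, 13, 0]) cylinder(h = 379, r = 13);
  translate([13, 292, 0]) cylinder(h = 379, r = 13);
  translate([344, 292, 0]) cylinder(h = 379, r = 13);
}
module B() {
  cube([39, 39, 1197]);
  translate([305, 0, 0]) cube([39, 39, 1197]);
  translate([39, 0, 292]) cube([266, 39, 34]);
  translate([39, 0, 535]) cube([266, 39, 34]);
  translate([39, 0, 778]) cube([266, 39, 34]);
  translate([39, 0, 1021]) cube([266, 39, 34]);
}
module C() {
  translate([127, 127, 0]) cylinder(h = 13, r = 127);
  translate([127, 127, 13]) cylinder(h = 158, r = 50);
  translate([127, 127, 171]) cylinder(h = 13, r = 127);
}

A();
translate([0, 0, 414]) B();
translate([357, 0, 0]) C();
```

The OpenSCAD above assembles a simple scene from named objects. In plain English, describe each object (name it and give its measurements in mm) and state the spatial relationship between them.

A is a four-legged stool. The seat is a 357×305×35 mm slab whose top surface is at z = 414 mm; four round legs, each 26 mm in diameter, run from the floor (z = 0) to the underside of the seat, each leg's axis is inset half a diameter from the nearest pair of seat edges (so the leg's bounding box is flush with the corner).

B is a straight ladder. Two 39×39 mm vertical rails, 1197 mm tall, stand 344 mm apart (outside-to-outside) with their front faces coplanar on the −y side. 4 rungs, each 39 mm deep and 34 mm tall, span between the inner faces of the rails, front faces flush with the rails. The lowest rung's underside is at z = 292 mm and rungs are spaced 243 mm apart (underside to underside).

C is a spool: two coaxial disc flanges of radius 127 mm and thickness 13 mm, joined by a core cylinder of radius 50 mm and height 158 mm. The lower flange rests on z = 0 and the three cylinders share a vertical axis.

The ladder is on top of the stool. The spool is against the stool's +x side, with their −y faces flush.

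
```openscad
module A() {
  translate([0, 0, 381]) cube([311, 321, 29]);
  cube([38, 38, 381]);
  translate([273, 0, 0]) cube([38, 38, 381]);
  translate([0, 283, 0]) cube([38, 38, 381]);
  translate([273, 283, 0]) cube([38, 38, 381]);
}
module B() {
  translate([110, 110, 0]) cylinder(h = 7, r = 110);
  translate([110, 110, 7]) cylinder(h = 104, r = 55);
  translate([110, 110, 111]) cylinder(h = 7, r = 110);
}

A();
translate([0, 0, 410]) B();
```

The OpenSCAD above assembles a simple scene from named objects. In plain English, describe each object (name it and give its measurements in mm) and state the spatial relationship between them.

A is a simple wooden stool: a rectangular seat 311 mm (x) by 321 mm (y), 29 mm thick, top face at z = 410 mm, on four square legs, each 38×38 mm in cross-section. The legs rest on z = 0, each flush with a corner of the seat.

B is a spool: two coaxial disc flanges of radius 110 mm and thickness 7 mm, joined by a core cylinder of radius 55 mm and height 104 mm. The lower flange rests on z = 0 and the three cylinders share a vertical axis.

The spool is on top of the stool.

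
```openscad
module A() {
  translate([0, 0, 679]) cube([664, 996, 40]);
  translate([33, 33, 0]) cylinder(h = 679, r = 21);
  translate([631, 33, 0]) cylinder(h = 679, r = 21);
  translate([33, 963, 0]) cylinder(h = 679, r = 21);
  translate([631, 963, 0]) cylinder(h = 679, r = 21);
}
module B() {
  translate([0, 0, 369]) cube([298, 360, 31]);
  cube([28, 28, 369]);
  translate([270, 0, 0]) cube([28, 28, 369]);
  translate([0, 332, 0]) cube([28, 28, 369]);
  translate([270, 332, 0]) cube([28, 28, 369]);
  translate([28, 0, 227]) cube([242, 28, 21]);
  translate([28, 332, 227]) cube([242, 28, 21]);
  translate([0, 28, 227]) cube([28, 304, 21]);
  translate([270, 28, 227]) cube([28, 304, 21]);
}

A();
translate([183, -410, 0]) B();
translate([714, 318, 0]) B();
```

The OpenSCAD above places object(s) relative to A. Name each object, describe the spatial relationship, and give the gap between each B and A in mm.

Each stool's nearest face is 50 mm from the table's bounding box.

A is a table. B is a stool. Two stools sit around the table at the −y, +x sides. The gap between each stool and the table is 50 mm.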